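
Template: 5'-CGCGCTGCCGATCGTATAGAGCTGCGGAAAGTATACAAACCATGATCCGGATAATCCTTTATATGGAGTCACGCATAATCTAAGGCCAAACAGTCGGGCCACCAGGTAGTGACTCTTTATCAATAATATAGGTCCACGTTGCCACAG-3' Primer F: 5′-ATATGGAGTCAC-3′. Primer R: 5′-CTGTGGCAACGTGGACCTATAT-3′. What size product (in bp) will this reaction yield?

87 bp

Scanning the template, ATATGGAGTCAC occurs at positions 61–72; this primer anneals to the bottom strand there with its 3' end pointing downstream.
The reverse primer's reverse complement is ATATAGGTCCACGTTGCCACAG, which matches the template at positions 126–147.
Product length = (reverse-primer end) − (forward-primer start) + 1 = 147 − 61 + 1 = 87 bp.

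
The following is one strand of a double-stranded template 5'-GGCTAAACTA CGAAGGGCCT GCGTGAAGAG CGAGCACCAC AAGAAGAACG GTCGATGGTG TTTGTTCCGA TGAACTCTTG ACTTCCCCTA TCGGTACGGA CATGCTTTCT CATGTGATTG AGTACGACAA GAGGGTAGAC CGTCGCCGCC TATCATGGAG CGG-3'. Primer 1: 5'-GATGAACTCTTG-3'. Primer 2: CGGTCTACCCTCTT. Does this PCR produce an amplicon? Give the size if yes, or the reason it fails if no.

Primer 1 (GATGAACTCTTG) matches the top strand at positions 69–80; it acts as a forward primer.
Primer 2's reverse complement is AAGAGGGTAGACCG, matching the top strand at positions 129–142; it acts as a reverse primer.
The 3' ends face each other across positions 69–142, giving a 74 bp product.

Yes — a 74 bp product.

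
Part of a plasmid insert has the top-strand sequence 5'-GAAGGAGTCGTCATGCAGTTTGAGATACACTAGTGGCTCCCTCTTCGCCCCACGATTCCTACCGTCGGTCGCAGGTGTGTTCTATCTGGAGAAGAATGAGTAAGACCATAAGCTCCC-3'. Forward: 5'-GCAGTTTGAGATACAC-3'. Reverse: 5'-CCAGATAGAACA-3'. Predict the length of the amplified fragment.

The forward primer matches the template at positions 15–30.
The reverse primer's reverse complement is TGTTCTATCTGG, which matches the template at positions 78–89.
Amplicon spans positions 15–89: 75 bp.

75 bp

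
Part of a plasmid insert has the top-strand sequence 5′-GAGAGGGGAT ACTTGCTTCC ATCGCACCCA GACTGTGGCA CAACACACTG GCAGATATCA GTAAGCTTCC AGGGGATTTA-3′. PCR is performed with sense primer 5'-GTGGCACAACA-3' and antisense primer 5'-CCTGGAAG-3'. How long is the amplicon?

Forward primer GTGGCACAACA is found on the top strand at positions 35–45.
Reverse complement of the reverse primer: CTTCCAGG. This occurs on the top strand at positions 66–73.
The product runs from position 35 to position 73, so its length is 73 − 35 + 1 = 39 bp.

39 bp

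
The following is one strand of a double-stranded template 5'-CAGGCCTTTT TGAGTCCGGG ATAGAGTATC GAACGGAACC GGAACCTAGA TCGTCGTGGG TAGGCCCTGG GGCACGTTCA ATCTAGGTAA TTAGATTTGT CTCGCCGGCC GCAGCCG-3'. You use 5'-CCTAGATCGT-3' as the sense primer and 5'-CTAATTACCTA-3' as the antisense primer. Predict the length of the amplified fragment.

The forward primer matches the template at positions 45–54.
The reverse primer's reverse complement is TAGGTAATTAG, which matches the template at positions 84–94.
The product runs from position 45 to position 94, so its length is 94 − 45 + 1 = 50 bp.

50 bp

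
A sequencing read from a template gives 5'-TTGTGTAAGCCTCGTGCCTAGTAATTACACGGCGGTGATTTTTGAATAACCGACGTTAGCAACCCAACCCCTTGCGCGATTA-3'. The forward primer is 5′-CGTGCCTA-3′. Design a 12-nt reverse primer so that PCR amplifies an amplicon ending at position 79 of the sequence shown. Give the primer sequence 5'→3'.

The forward primer binds at positions 13–20; the product's 3' end on the top strand is position 79.
The reverse primer anneals to the top strand over positions 68–79, i.e. to CCCCTTGCGCGA.
Its sequence written 5'→3' is the reverse complement: TCGCGCAAGGGG.

5'-TCGCGCAAGGGG-3'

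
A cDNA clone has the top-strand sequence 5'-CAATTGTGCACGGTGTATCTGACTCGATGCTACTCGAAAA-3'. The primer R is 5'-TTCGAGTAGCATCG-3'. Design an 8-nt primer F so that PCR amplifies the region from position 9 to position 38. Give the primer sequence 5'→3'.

5'-CACGGTGT-3'

The reverse primer's reverse complement CGATGCTACTCGAA matches the template at positions 25–38; the product starts at position 9.
The forward primer is identical to the top strand over positions 9–16: CACGGTGT.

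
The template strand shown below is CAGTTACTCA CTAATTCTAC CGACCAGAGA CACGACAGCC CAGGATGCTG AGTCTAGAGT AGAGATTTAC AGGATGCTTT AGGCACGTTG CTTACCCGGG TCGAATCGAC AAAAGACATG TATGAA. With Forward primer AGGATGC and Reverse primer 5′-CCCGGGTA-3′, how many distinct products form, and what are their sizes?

The forward primer AGGATGC matches the top strand at positions 42–48, 71–77.
The reverse primer's reverse complement is TACCCGGG, matching at positions 93–100.
Each forward site pairs with the reverse site to give a product ending at position 100: sizes 59, 30 bp.

Two products: 59 bp, 30 bp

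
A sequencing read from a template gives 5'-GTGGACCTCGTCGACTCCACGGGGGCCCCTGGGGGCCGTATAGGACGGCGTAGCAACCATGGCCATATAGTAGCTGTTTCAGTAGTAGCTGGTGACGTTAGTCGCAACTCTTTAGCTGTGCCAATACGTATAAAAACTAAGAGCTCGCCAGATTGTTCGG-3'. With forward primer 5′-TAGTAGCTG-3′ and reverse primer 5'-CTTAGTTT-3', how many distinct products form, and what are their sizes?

Two products: 74 bp, 59 bp

The forward primer TAGTAGCTG matches the top strand at positions 68–76, 83–91.
The reverse primer's reverse complement is AAACTAAG, matching at positions 134–141.
Each forward site pairs with the reverse site to give a product ending at position 141: sizes 74, 59 bp.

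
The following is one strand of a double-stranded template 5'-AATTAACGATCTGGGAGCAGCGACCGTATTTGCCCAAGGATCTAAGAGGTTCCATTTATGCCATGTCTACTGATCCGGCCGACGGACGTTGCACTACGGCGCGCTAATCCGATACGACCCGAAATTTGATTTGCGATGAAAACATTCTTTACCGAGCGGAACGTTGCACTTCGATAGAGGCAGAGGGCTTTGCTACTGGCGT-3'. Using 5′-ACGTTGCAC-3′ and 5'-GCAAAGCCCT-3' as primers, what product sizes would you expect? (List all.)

The forward primer ACGTTGCAC matches the top strand at positions 86–94, 161–169.
The reverse primer's reverse complement is AGGGCTTTGC, matching at positions 184–193.
Each forward site pairs with the reverse site to give a product ending at position 193: sizes 108, 33 bp.

108 bp, 33 bp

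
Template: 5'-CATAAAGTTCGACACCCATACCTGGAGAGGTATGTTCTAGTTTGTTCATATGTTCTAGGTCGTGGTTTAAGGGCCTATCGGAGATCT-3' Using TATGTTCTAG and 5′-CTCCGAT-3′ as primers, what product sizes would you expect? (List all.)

53 bp, 35 bp

The forward primer TATGTTCTAG matches the top strand at positions 31–40, 49–58.
The reverse primer's reverse complement is ATCGGAG, matching at positions 77–83.
Each forward site pairs with the reverse site to give a product ending at position 83: sizes 53, 35 bp.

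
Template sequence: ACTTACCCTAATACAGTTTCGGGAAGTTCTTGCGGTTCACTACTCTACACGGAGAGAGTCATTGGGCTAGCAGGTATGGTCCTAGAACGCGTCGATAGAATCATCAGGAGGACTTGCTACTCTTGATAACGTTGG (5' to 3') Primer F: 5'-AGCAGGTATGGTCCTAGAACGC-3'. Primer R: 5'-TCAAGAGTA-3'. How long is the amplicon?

Scanning the template, AGCAGGTATGGTCCTAGAACGC occurs at positions 69–90; this primer anneals to the bottom strand there with its 3' end pointing downstream.
The reverse primer's reverse complement is TACTCTTGA, which matches the template at positions 118–126.
The product runs from position 69 to position 126, so its length is 126 − 69 + 1 = 58 bp.

58 bp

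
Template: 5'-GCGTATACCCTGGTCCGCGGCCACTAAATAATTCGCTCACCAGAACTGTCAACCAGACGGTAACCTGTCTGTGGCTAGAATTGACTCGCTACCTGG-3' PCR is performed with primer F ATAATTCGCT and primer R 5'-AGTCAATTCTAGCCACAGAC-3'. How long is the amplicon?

59 bp

Forward primer ATAATTCGCT is found on the top strand at positions 28–37.
The reverse primer's reverse complement is GTCTGTGGCTAGAATTGACT, which matches the template at positions 67–86.
Product length = (reverse-primer end) − (forward-primer start) + 1 = 86 − 28 + 1 = 59 bp.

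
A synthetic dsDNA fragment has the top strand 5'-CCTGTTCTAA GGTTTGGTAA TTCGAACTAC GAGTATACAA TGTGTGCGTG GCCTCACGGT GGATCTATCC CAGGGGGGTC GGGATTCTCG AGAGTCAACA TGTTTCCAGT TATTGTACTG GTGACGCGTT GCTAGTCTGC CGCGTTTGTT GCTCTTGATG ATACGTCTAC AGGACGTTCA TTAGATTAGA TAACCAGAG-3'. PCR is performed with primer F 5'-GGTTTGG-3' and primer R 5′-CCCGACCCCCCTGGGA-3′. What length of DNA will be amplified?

73 bp

Forward primer GGTTTGG is found on the top strand at positions 11–17.
Reverse complement of the reverse primer: TCCCAGGGGGGTCGGG. This occurs on the top strand at positions 68–83.
Amplicon spans positions 11–83: 73 bp.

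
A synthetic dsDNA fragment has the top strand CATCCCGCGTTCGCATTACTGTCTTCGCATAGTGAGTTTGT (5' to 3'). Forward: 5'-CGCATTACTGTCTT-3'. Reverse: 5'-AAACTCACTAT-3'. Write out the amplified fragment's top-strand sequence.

The forward primer matches the template at positions 12–25.
Taking the reverse complement of AAACTCACTAT gives ATAGTGAGTTT, found at positions 29–39 on the template; the primer anneals here to the top strand with its 3' end pointing upstream.
The product is the template from position 12 through 39 (28 bp).

5'-CGCATTACTGTCTTCGCATAGTGAGTTT-3'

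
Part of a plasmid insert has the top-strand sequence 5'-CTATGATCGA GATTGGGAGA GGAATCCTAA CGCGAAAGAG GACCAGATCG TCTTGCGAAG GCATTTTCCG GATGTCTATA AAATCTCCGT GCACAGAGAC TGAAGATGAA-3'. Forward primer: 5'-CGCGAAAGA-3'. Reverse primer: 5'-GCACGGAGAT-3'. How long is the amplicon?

62 bp

The forward primer matches the template at positions 31–39.
The reverse primer's reverse complement is ATCTCCGTGC, which matches the template at positions 83–92.
Amplicon spans positions 31–92: 62 bp.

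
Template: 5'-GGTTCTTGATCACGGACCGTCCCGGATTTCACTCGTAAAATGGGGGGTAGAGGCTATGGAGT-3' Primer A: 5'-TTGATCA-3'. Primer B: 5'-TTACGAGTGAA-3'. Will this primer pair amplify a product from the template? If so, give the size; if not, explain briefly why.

Primer A (TTGATCA) matches the top strand at positions 6–12; it acts as a forward primer.
Primer B's reverse complement is TTCACTCGTAA, matching the top strand at positions 28–38; it acts as a reverse primer.
The 3' ends face each other across positions 6–38, giving a 33 bp product.

Yes — a 33 bp product.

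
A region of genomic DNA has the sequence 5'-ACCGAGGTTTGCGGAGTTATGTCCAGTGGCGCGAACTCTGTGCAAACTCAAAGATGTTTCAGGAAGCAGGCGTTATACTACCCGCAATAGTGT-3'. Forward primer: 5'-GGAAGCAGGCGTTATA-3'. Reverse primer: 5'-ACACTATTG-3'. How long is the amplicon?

The forward primer matches the template at positions 62–77.
The reverse primer's reverse complement is CAATAGTGT, which matches the template at positions 85–93.
The product runs from position 62 to position 93, so its length is 93 − 62 + 1 = 32 bp.

32 bp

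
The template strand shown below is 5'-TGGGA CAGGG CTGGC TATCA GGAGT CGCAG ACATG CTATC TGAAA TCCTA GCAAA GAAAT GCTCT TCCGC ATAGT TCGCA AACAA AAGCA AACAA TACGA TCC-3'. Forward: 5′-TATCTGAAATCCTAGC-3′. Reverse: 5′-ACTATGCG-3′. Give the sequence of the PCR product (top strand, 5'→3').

The forward primer matches the template at positions 37–52.
The reverse primer's reverse complement is CGCATAGT, which matches the template at positions 68–75.
The product is the template from position 37 through 75 (39 bp).

5'-TATCTGAAATCCTAGCAAAGAAATGCTCTTCCGCATAGT-3'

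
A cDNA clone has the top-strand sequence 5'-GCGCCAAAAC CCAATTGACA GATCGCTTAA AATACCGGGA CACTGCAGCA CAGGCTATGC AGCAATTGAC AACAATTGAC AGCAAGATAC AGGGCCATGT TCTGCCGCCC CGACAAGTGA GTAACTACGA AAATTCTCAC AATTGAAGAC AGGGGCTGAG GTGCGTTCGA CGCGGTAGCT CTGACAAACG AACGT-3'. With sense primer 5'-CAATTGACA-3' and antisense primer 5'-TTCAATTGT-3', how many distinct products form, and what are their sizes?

Three products: 136 bp, 85 bp, 75 bp

The forward primer CAATTGACA matches the top strand at positions 12–20, 63–71, 73–81.
The reverse primer's reverse complement is ACAATTGAA, matching at positions 139–147.
Each forward site pairs with the reverse site to give a product ending at position 147: sizes 136, 85, 75 bp.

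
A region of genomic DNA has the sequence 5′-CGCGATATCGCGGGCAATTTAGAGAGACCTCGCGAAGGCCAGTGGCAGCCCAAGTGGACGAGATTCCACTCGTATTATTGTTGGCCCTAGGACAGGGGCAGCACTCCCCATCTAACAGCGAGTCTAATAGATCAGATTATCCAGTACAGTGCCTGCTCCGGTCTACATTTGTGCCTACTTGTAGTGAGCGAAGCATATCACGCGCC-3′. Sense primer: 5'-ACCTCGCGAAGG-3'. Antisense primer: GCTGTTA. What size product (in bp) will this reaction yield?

The forward primer matches the template at positions 27–38.
Taking the reverse complement of GCTGTTA gives TAACAGC, found at positions 113–119 on the template; the primer anneals here to the top strand with its 3' end pointing upstream.
Amplicon spans positions 27–119: 93 bp.

93 bp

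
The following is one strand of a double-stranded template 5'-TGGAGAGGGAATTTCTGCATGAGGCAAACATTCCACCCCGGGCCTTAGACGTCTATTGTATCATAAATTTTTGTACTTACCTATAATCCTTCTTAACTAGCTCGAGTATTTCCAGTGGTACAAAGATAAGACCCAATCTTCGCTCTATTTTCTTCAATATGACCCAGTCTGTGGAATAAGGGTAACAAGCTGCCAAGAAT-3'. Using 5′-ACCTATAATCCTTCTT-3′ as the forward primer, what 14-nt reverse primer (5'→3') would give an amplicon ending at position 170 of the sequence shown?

The forward primer binds at positions 79–94; the product's 3' end on the top strand is position 170.
The reverse primer anneals to the top strand over positions 157–170, i.e. to ATATGACCCAGTCT.
Its sequence written 5'→3' is the reverse complement: AGACTGGGTCATAT.

5'-AGACTGGGTCATAT-3'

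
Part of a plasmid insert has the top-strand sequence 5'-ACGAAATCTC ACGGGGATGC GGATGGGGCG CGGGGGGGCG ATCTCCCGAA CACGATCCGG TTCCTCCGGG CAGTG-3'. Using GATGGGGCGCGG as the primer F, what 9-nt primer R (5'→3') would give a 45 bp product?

5'-GAGGAACCG-3'

The forward primer binds at positions 22–33, so a 45 bp product ends at position 22 + 45 − 1 = 66.
The reverse primer anneals to the top strand over positions 58–66, i.e. to CGGTTCCTC.
Its sequence written 5'→3' is the reverse complement: GAGGAACCG.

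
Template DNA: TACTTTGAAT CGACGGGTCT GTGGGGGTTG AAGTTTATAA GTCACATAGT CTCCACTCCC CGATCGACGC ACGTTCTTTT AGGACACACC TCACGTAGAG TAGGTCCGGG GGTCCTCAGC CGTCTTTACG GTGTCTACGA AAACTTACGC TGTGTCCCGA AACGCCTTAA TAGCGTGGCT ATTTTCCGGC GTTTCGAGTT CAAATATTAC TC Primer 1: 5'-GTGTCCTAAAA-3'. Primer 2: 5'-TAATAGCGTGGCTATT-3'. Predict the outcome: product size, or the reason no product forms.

No product — the primers' 3' ends point away from each other.

Primer 1 (GTGTCCTAAAA) has reverse complement TTTTAGGACAC, which matches the top strand at positions 77–87; primer 1 anneals to the top strand there with its 3' end pointing upstream toward position 77.
Primer 2 (TAATAGCGTGGCTATT) matches the top strand directly at positions 168–183; it anneals to the bottom strand with its 3' end pointing downstream toward position 183.
The 3' ends diverge (primer 1 extends toward position 1, primer 2 toward position 212), so the primers never converge on a shared product.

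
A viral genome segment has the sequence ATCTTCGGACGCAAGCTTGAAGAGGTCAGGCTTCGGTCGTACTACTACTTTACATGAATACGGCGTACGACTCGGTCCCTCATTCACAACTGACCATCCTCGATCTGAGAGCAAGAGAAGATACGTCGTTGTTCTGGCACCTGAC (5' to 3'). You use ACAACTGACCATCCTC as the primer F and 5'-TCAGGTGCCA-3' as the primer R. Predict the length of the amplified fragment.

59 bp

The forward primer matches the template at positions 86–101.
The reverse primer's reverse complement is TGGCACCTGA, which matches the template at positions 135–144.
Amplicon spans positions 86–144: 59 bp.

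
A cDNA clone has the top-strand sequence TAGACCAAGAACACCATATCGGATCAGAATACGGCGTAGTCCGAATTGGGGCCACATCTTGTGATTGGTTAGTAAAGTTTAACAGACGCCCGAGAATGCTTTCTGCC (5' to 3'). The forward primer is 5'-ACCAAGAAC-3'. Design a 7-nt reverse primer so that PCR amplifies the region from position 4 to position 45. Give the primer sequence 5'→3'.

The product's 3' end on the top strand is position 45.
The reverse primer anneals to the top strand over positions 39–45, i.e. to GTCCGAA.
Its sequence written 5'→3' is the reverse complement: TTCGGAC.

5'-TTCGGAC-3'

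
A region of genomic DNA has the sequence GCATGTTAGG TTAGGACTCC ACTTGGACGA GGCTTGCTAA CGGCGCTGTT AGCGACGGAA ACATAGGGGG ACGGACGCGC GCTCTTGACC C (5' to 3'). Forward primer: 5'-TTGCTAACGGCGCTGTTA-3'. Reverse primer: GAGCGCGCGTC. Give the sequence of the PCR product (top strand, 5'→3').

5'-TTGCTAACGGCGCTGTTAGCGACGGAAACATAGGGGGACGGACGCGCGCTC-3'

The forward primer matches the template at positions 34–51.
Taking the reverse complement of GAGCGCGCGTC gives GACGCGCGCTC, found at positions 74–84 on the template; the primer anneals here to the top strand with its 3' end pointing upstream.
The product is the template from position 34 through 84 (51 bp).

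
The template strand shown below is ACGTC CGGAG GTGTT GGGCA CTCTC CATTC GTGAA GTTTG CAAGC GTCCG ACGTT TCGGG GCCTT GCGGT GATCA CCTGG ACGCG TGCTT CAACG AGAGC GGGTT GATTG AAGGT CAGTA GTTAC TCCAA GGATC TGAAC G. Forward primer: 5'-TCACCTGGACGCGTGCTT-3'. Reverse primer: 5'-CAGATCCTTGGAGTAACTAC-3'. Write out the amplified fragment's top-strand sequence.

5'-TCACCTGGACGCGTGCTTCAACGAGAGCGGGTTGATTGAAGGTCAGTAGTTACTCCAAGGATCTG-3'

The forward primer matches the template at positions 73–90.
The reverse primer's reverse complement is GTAGTTACTCCAAGGATCTG, which matches the template at positions 118–137.
The product is the template from position 73 through 137 (65 bp).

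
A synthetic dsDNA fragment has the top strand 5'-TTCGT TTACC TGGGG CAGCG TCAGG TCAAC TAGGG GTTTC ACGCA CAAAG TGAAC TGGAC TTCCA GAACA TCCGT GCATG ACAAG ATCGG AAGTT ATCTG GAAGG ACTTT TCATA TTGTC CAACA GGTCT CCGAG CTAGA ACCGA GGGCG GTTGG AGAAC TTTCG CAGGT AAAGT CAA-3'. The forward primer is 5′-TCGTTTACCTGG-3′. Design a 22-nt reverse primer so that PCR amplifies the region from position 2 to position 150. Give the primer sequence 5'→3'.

5'-CGCCCTCGGTTCTAGCTCGGAG-3'

The product's 3' end on the top strand is position 150.
The reverse primer anneals to the top strand over positions 129–150, i.e. to CTCCGAGCTAGAACCGAGGGCG.
Its sequence written 5'→3' is the reverse complement: CGCCCTCGGTTCTAGCTCGGAG.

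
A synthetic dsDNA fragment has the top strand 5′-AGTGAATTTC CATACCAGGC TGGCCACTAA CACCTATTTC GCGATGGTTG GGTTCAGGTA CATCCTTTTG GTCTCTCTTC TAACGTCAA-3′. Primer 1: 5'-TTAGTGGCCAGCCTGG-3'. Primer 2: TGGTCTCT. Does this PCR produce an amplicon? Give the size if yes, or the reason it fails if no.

Primer 1 (TTAGTGGCCAGCCTGG) has reverse complement CCAGGCTGGCCACTAA, which matches the top strand at positions 15–30; primer 1 anneals to the top strand there with its 3' end pointing upstream toward position 15.
Primer 2 (TGGTCTCT) matches the top strand directly at positions 69–76; it anneals to the bottom strand with its 3' end pointing downstream toward position 76.
The 3' ends diverge (primer 1 extends toward position 1, primer 2 toward position 89), so the primers never converge on a shared product.

No product — the primers' 3' ends point away from each other.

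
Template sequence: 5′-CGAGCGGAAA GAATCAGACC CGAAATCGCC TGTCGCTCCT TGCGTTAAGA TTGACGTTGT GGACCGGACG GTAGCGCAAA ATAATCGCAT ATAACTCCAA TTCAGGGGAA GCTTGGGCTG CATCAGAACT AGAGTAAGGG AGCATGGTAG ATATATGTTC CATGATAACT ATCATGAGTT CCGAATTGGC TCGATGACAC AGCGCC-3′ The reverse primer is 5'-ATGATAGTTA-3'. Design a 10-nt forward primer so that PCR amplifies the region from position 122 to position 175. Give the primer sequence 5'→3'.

The reverse primer's reverse complement TAACTATCAT matches the template at positions 166–175; the product starts at position 122.
The forward primer is identical to the top strand over positions 122–131: ATCAGAACTA.

5'-ATCAGAACTA-3'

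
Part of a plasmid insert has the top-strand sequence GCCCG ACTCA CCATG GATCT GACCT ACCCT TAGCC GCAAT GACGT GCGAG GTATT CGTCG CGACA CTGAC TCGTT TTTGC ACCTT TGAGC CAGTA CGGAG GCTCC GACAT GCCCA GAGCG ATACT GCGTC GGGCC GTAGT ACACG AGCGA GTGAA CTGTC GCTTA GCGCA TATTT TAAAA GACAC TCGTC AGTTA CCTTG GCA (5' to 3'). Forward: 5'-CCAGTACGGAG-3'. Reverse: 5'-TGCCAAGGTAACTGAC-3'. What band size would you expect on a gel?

The forward primer matches the template at positions 90–100.
Taking the reverse complement of TGCCAAGGTAACTGAC gives GTCAGTTACCTTGGCA, found at positions 188–203 on the template; the primer anneals here to the top strand with its 3' end pointing upstream.
Amplicon spans positions 90–203: 114 bp.

114 bp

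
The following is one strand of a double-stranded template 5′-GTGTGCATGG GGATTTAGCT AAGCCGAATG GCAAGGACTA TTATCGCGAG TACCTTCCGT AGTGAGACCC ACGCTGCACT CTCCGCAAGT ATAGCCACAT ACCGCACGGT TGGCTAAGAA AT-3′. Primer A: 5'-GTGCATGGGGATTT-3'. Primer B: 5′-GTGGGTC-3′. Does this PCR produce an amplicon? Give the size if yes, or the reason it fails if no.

Yes — a 70 bp product.

Primer A (GTGCATGGGGATTT) matches the top strand at positions 3–16; it acts as a forward primer.
Primer B's reverse complement is GACCCAC, matching the top strand at positions 66–72; it acts as a reverse primer.
The 3' ends face each other across positions 3–72, giving a 70 bp product.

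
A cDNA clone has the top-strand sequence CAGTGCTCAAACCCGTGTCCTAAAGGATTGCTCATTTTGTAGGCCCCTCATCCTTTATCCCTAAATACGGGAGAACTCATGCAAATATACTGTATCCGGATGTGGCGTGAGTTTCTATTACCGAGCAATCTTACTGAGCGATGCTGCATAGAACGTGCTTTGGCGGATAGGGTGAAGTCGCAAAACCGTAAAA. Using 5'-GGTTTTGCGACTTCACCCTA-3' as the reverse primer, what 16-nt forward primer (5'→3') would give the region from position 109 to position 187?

5'-GAGTTTCTATTACCGA-3'

The reverse primer's reverse complement TAGGGTGAAGTCGCAAAACC matches the template at positions 168–187; the product starts at position 109.
The forward primer is identical to the top strand over positions 109–124: GAGTTTCTATTACCGA.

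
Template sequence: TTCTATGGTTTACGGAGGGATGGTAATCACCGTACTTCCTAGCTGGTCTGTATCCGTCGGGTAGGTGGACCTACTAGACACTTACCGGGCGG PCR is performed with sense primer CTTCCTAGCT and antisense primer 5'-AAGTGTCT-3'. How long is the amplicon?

49 bp

Forward primer CTTCCTAGCT is found on the top strand at positions 35–44.
The reverse primer's reverse complement is AGACACTT, which matches the template at positions 76–83.
Product length = (reverse-primer end) − (forward-primer start) + 1 = 83 − 35 + 1 = 49 bp.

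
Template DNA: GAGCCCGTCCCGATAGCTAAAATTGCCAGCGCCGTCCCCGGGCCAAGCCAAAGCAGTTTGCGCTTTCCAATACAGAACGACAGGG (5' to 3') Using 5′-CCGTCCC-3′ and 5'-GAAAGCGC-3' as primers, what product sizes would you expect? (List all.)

63 bp, 36 bp

The forward primer CCGTCCC matches the top strand at positions 5–11, 32–38.
The reverse primer's reverse complement is GCGCTTTC, matching at positions 60–67.
Each forward site pairs with the reverse site to give a product ending at position 67: sizes 63, 36 bp.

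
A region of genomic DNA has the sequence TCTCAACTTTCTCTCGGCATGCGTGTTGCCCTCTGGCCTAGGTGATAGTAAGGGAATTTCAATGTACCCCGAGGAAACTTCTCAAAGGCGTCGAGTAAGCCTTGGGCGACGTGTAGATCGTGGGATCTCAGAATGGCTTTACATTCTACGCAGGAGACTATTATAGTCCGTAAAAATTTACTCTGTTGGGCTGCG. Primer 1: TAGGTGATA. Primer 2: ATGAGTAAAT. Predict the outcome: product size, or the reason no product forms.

No product — primer 2 has no binding site in the template.

Primer 2 (ATGAGTAAAT) does not match the top strand, and its reverse complement ATTTACTCAT does not match either.
With no annealing site for primer 2, no amplification occurs.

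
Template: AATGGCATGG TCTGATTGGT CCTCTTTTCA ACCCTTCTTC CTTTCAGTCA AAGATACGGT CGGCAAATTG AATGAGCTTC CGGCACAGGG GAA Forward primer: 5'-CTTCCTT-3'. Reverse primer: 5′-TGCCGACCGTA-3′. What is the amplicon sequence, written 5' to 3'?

5'-CTTCCTTTCAGTCAAAGATACGGTCGGCA-3'

The forward primer matches the template at positions 37–43.
The reverse primer's reverse complement is TACGGTCGGCA, which matches the template at positions 55–65.
The product is the template from position 37 through 65 (29 bp).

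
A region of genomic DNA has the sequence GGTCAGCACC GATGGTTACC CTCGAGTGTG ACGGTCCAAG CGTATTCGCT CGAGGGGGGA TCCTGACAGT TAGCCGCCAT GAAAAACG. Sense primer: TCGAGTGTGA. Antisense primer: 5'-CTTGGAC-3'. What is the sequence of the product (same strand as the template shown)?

Scanning the template, TCGAGTGTGA occurs at positions 22–31; this primer anneals to the bottom strand there with its 3' end pointing downstream.
Reverse complement of the reverse primer: GTCCAAG. This occurs on the top strand at positions 34–40.
The product is the template from position 22 through 40 (19 bp).

5'-TCGAGTGTGACGGTCCAAG-3'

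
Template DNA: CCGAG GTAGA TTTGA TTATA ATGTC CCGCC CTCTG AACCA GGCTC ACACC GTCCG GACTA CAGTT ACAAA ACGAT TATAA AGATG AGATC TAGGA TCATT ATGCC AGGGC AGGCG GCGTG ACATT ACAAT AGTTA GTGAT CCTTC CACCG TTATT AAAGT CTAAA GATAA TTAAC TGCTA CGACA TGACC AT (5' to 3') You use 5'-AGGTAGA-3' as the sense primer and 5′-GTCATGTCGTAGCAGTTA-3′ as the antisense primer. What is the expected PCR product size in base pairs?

186 bp

Scanning the template, AGGTAGA occurs at positions 4–10; this primer anneals to the bottom strand there with its 3' end pointing downstream.
Taking the reverse complement of GTCATGTCGTAGCAGTTA gives TAACTGCTACGACATGAC, found at positions 172–189 on the template; the primer anneals here to the top strand with its 3' end pointing upstream.
Amplicon spans positions 4–189: 186 bp.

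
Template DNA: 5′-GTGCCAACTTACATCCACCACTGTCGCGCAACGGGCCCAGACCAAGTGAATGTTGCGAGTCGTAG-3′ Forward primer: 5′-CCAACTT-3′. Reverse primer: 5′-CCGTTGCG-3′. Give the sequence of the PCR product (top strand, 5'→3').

The forward primer matches the template at positions 4–10.
The reverse primer's reverse complement is CGCAACGG, which matches the template at positions 27–34.
The product is the template from position 4 through 34 (31 bp).

5'-CCAACTTACATCCACCACTGTCGCGCAACGG-3'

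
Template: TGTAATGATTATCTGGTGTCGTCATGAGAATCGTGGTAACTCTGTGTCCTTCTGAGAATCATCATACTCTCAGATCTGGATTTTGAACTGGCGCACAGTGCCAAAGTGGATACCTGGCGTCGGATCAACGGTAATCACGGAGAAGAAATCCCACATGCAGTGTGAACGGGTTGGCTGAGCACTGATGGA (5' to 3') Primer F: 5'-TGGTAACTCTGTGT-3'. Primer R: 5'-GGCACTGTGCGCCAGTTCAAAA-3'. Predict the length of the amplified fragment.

The forward primer matches the template at positions 34–47.
The reverse primer's reverse complement is TTTTGAACTGGCGCACAGTGCC, which matches the template at positions 81–102.
Amplicon spans positions 34–102: 69 bp.

69 bp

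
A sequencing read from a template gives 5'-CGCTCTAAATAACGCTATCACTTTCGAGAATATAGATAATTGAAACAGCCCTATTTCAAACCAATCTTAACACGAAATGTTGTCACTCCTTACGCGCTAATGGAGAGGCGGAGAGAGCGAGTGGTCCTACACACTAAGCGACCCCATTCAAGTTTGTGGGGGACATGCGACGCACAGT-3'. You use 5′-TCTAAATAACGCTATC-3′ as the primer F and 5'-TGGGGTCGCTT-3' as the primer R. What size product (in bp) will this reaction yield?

143 bp

The forward primer matches the template at positions 4–19.
Reverse complement of the reverse primer: AAGCGACCCCA. This occurs on the top strand at positions 136–146.
Amplicon spans positions 4–146: 143 bp.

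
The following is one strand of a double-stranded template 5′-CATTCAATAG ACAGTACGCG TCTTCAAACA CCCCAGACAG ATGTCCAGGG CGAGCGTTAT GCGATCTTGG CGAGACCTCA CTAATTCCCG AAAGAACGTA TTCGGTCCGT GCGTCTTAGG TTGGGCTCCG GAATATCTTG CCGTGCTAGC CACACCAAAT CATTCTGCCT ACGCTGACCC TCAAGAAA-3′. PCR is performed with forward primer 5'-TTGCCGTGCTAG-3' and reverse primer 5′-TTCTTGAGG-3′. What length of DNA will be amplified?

The forward primer matches the template at positions 138–149.
Taking the reverse complement of TTCTTGAGG gives CCTCAAGAA, found at positions 179–187 on the template; the primer anneals here to the top strand with its 3' end pointing upstream.
Product length = (reverse-primer end) − (forward-primer start) + 1 = 187 − 138 + 1 = 50 bp.

50 bp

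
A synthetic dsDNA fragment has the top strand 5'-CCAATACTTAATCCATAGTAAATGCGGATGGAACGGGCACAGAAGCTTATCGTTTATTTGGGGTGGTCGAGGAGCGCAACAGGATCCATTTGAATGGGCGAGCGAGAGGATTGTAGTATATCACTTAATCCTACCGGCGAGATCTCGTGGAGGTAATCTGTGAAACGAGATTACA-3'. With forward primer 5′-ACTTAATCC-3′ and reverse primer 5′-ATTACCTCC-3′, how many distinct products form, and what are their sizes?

Two products: 152 bp, 35 bp

The forward primer ACTTAATCC matches the top strand at positions 6–14, 123–131.
The reverse primer's reverse complement is GGAGGTAAT, matching at positions 149–157.
Each forward site pairs with the reverse site to give a product ending at position 157: sizes 152, 35 bp.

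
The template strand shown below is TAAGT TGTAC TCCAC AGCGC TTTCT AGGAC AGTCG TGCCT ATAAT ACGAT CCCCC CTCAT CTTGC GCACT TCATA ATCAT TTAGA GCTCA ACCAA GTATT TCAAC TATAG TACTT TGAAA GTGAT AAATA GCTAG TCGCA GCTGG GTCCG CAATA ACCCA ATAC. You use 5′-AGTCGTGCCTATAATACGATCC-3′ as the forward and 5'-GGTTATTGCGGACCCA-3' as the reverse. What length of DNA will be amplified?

The forward primer matches the template at positions 31–52.
The reverse primer's reverse complement is TGGGTCCGCAATAACC, which matches the template at positions 143–158.
Product length = (reverse-primer end) − (forward-primer start) + 1 = 158 − 31 + 1 = 128 bp.

128 bp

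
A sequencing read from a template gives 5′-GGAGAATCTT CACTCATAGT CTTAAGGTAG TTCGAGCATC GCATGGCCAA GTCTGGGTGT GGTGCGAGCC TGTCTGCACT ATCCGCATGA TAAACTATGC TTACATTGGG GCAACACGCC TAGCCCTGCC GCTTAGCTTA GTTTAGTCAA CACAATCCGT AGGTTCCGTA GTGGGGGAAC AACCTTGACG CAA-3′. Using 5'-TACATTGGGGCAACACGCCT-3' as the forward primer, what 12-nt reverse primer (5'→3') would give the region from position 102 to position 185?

5'-AGGTTGTTCCCC-3'

The product's 3' end on the top strand is position 185.
The reverse primer anneals to the top strand over positions 174–185, i.e. to GGGGAACAACCT.
Its sequence written 5'→3' is the reverse complement: AGGTTGTTCCCC.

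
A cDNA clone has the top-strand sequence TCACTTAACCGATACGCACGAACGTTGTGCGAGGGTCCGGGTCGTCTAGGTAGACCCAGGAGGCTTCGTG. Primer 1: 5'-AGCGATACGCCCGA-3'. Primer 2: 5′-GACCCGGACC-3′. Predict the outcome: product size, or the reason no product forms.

Primer 1 (AGCGATACGCCCGA) does not match the top strand, and its reverse complement TCGGGCGTATCGCT does not match either.
With no annealing site for primer 1, no amplification occurs.

No product — primer 1 has no binding site in the template.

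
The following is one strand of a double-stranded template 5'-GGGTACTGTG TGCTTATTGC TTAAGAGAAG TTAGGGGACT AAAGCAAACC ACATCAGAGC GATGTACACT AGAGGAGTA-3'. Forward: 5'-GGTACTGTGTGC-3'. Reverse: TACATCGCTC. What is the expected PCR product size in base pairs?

Forward primer GGTACTGTGTGC is found on the top strand at positions 2–13.
Taking the reverse complement of TACATCGCTC gives GAGCGATGTA, found at positions 57–66 on the template; the primer anneals here to the top strand with its 3' end pointing upstream.
Amplicon spans positions 2–66: 65 bp.

65 bp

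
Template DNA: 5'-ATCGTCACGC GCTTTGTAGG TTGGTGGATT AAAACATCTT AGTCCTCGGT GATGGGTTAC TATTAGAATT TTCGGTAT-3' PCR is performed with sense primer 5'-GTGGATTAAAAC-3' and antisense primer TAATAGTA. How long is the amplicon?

Scanning the template, GTGGATTAAAAC occurs at positions 24–35; this primer anneals to the bottom strand there with its 3' end pointing downstream.
Reverse complement of the reverse primer: TACTATTA. This occurs on the top strand at positions 58–65.
Product length = (reverse-primer end) − (forward-primer start) + 1 = 65 − 24 + 1 = 42 bp.

42 bp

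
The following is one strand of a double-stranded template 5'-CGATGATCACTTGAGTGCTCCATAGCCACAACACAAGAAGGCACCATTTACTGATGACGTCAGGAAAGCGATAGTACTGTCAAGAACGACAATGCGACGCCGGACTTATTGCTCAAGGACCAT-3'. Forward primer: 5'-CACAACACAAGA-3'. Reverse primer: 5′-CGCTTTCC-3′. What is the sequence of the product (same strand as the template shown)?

5'-CACAACACAAGAAGGCACCATTTACTGATGACGTCAGGAAAGCG-3'

Forward primer CACAACACAAGA is found on the top strand at positions 27–38.
The reverse primer's reverse complement is GGAAAGCG, which matches the template at positions 63–70.
The product is the template from position 27 through 70 (44 bp).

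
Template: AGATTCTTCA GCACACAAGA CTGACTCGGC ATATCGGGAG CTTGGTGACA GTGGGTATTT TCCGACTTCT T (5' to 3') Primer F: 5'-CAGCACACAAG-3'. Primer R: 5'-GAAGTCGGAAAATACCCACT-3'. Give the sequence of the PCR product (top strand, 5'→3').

5'-CAGCACACAAGACTGACTCGGCATATCGGGAGCTTGGTGACAGTGGGTATTTTCCGACTTC-3'

Scanning the template, CAGCACACAAG occurs at positions 9–19; this primer anneals to the bottom strand there with its 3' end pointing downstream.
Taking the reverse complement of GAAGTCGGAAAATACCCACT gives AGTGGGTATTTTCCGACTTC, found at positions 50–69 on the template; the primer anneals here to the top strand with its 3' end pointing upstream.
The product is the template from position 9 through 69 (61 bp).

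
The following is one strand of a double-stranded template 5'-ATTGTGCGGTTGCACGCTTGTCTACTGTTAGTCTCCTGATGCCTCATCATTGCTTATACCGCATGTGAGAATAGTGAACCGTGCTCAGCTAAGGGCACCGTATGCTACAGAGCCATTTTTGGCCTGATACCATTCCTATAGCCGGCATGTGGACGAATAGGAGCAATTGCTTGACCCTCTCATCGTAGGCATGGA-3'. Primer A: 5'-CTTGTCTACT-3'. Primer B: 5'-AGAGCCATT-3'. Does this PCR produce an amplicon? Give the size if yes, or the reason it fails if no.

No product — both primers anneal to the same strand and extend in the same direction.

Primer A (CTTGTCTACT) matches the top strand at positions 17–26 (3' end points downstream).
Primer B (AGAGCCATT) also matches the top strand directly, at positions 109–117 — its reverse complement AATGGCTCT is not present.
Both primers anneal to the bottom strand with 3' ends pointing the same way, so neither can prime synthesis back toward the other.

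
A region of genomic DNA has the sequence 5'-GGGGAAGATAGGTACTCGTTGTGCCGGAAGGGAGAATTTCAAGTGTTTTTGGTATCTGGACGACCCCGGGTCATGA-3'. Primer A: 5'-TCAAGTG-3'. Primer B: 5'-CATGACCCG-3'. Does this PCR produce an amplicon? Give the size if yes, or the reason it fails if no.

Yes — a 37 bp product.

Primer A (TCAAGTG) matches the top strand at positions 39–45; it acts as a forward primer.
Primer B's reverse complement is CGGGTCATG, matching the top strand at positions 67–75; it acts as a reverse primer.
The 3' ends face each other across positions 39–75, giving a 37 bp product.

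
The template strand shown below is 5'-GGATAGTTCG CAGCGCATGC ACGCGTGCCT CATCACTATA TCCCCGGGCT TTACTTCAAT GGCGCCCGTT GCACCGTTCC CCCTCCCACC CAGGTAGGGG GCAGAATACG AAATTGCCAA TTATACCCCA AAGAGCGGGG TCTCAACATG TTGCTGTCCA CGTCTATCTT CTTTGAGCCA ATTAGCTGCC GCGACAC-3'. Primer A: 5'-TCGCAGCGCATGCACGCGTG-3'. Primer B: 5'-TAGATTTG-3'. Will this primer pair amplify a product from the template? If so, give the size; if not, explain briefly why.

Primer B (TAGATTTG) does not match the top strand, and its reverse complement CAAATCTA does not match either.
With no annealing site for primer B, no amplification occurs.

No product — primer B has no binding site in the template.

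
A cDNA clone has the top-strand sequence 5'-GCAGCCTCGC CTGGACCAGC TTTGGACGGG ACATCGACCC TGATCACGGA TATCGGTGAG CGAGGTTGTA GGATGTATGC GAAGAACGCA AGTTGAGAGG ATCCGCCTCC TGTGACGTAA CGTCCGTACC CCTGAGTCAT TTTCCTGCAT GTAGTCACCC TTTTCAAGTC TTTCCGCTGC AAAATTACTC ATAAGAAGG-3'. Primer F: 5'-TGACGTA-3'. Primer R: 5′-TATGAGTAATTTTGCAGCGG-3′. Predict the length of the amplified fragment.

81 bp

The forward primer matches the template at positions 113–119.
Taking the reverse complement of TATGAGTAATTTTGCAGCGG gives CCGCTGCAAAATTACTCATA, found at positions 174–193 on the template; the primer anneals here to the top strand with its 3' end pointing upstream.
Product length = (reverse-primer end) − (forward-primer start) + 1 = 193 − 113 + 1 = 81 bp.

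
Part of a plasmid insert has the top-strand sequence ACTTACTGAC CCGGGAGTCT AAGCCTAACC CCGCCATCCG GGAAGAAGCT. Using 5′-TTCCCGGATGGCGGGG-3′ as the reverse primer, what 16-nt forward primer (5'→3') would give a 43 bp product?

5'-CTTACTGACCCGGGAG-3'

The reverse primer's reverse complement CCCCGCCATCCGGGAA matches the template at positions 29–44, so the product ends at position 44.
A 43 bp product then starts at position 44 − 43 + 1 = 2.
The forward primer is identical to the top strand there: CTTACTGACCCGGGAG.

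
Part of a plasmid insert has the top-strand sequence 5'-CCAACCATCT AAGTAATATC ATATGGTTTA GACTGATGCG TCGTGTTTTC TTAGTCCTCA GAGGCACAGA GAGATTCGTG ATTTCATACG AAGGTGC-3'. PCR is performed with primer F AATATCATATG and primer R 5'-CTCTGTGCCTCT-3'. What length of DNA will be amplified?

Scanning the template, AATATCATATG occurs at positions 15–25; this primer anneals to the bottom strand there with its 3' end pointing downstream.
The reverse primer's reverse complement is AGAGGCACAGAG, which matches the template at positions 60–71.
Amplicon spans positions 15–71: 57 bp.

57 bp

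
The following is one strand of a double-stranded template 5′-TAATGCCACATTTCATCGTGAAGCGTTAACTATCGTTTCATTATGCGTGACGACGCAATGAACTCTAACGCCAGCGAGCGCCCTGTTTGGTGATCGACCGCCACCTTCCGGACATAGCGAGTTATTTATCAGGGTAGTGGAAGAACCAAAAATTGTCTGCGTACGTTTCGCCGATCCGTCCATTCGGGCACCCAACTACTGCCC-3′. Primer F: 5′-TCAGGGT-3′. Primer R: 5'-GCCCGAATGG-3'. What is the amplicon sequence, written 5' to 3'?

5'-TCAGGGTAGTGGAAGAACCAAAAATTGTCTGCGTACGTTTCGCCGATCCGTCCATTCGGGC-3'

Forward primer TCAGGGT is found on the top strand at positions 129–135.
Reverse complement of the reverse primer: CCATTCGGGC. This occurs on the top strand at positions 180–189.
The product is the template from position 129 through 189 (61 bp).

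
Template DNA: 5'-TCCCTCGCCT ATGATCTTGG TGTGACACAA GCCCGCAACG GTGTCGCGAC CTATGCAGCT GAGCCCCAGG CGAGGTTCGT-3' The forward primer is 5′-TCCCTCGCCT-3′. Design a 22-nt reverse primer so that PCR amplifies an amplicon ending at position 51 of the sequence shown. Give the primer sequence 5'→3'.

The forward primer binds at positions 1–10; the product's 3' end on the top strand is position 51.
The reverse primer anneals to the top strand over positions 30–51, i.e. to AGCCCGCAACGGTGTCGCGACC.
Its sequence written 5'→3' is the reverse complement: GGTCGCGACACCGTTGCGGGCT.

5'-GGTCGCGACACCGTTGCGGGCT-3'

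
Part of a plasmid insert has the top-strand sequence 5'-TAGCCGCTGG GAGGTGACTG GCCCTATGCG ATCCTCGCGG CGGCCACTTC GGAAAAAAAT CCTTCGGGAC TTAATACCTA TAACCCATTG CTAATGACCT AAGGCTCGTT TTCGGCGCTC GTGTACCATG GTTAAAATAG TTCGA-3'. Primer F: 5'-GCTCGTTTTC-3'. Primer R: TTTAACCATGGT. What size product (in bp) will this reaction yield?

Scanning the template, GCTCGTTTTC occurs at positions 104–113; this primer anneals to the bottom strand there with its 3' end pointing downstream.
The reverse primer's reverse complement is ACCATGGTTAAA, which matches the template at positions 125–136.
The product runs from position 104 to position 136, so its length is 136 − 104 + 1 = 33 bp.

33 bp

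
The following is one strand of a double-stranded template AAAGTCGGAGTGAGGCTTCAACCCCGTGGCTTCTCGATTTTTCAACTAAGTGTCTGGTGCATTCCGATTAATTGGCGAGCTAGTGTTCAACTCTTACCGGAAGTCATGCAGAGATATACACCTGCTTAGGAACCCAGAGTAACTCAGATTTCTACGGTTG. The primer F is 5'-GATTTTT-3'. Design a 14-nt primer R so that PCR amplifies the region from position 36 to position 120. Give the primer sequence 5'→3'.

The product's 3' end on the top strand is position 120.
The reverse primer anneals to the top strand over positions 107–120, i.e. to TGCAGAGATATACA.
Its sequence written 5'→3' is the reverse complement: TGTATATCTCTGCA.

5'-TGTATATCTCTGCA-3'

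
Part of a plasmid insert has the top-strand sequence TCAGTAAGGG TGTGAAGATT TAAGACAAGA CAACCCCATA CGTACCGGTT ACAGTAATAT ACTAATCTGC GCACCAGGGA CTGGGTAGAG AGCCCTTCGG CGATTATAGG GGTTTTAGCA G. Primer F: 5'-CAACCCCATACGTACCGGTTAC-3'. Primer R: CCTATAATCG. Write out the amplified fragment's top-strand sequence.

5'-CAACCCCATACGTACCGGTTACAGTAATATACTAATCTGCGCACCAGGGACTGGGTAGAGAGCCCTTCGGCGATTATAGG-3'

Scanning the template, CAACCCCATACGTACCGGTTAC occurs at positions 31–52; this primer anneals to the bottom strand there with its 3' end pointing downstream.
Reverse complement of the reverse primer: CGATTATAGG. This occurs on the top strand at positions 101–110.
The product is the template from position 31 through 110 (80 bp).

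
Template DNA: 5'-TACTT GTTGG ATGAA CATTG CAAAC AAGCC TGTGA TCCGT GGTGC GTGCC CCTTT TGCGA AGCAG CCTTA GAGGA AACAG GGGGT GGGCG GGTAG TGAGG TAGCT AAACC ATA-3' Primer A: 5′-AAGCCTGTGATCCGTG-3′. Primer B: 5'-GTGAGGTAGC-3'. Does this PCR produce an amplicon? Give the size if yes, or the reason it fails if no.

No product — both primers anneal to the same strand and extend in the same direction.

Primer A (AAGCCTGTGATCCGTG) matches the top strand at positions 26–41 (3' end points downstream).
Primer B (GTGAGGTAGC) also matches the top strand directly, at positions 95–104 — its reverse complement GCTACCTCAC is not present.
Both primers anneal to the bottom strand with 3' ends pointing the same way, so neither can prime synthesis back toward the other.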